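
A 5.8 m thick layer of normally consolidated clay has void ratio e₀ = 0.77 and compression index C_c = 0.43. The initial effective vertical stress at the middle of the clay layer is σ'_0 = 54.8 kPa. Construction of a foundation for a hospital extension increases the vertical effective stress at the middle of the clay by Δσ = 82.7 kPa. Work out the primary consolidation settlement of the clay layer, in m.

Final effective stress: σ'_f = σ'_0 + Δσ = 54.8 + 82.7 = 137.5 kPa.
Normally consolidated clay, so the full stress increment lies on the virgin compression line:
S_c = C_c·H/(1+e₀)·log₁₀(σ'_f/σ'_0) = 0.43×5.8/(1+0.77)×log₁₀(137.5/54.8)
    = 1.409 × 0.39952 = 0.5629 m

S_c ≈ 0.563 m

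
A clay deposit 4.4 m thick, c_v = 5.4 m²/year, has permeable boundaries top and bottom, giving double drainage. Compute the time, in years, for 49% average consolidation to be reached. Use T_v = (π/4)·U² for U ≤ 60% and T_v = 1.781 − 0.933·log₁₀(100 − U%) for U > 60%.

Drainage path length: H_d = H/2 = 2.2 m (double drainage).
U ≤ 60%: T_v = (π/4)·U² = (π/4)×0.49² = 0.18857.
t = T_v·H_d²/c_v = 0.18857×2.2²/5.4 = 0.169 years.

t ≈ 0.169 years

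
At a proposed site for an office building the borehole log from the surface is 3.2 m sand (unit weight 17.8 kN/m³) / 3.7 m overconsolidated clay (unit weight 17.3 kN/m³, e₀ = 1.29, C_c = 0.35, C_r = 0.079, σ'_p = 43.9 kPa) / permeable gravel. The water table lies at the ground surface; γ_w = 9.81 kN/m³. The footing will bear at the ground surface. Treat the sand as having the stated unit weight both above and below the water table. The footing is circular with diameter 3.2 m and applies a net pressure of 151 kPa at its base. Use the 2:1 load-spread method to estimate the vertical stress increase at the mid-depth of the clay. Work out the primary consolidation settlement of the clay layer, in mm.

Mid-depth of clay below the ground surface: z = 3.2 + 3.7/2 = 5.05 m.
Total vertical stress at mid-clay: σ_v = 17.8×3.2 + 17.3×1.85 = 88.965 kPa.
Pore pressure: u = 9.81×(5.05 − 0) = 49.541 kPa.
Initial effective stress: σ'_0 = σ_v − u = 88.965 − 49.541 = 39.424 kPa.
Stress increase at mid-clay by the 2:1 spreading method:
Δσ ≈ qD²/(D+z)² = 151×3.2²/(3.2+5.05)² = 22.718 kPa
Final effective stress: σ'_f = 39.424 + 22.718 = 62.142 kPa.
σ'_f = 62.142 > σ'_p = 43.9 kPa, so the stress path crosses the preconsolidation pressure — recompression up to σ'_p, then virgin compression beyond:
S_c = H/(1+e₀)·[C_r·log₁₀(σ'_p/σ'_0) + C_c·log₁₀(σ'_f/σ'_p)]
    = 3.7/2.29 × [0.079×log₁₀(43.9/39.424) + 0.35×log₁₀(62.142/43.9)]
    = 1.6157 × [0.0036896 + 0.052822] = 0.09131 m

S_c ≈ 91.3 mm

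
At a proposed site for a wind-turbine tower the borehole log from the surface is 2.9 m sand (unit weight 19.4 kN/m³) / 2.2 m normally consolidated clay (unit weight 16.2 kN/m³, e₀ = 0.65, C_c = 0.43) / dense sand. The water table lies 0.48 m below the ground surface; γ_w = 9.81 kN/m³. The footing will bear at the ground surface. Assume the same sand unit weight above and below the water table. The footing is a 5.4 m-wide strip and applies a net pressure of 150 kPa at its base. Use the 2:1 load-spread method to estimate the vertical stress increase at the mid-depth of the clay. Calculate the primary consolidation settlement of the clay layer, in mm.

Mid-depth of clay below the ground surface: z = 2.9 + 2.2/2 = 4 m.
Total vertical stress at mid-clay: σ_v = 19.4×2.9 + 16.2×1.1 = 74.08 kPa.
Pore pressure: u = 9.81×(4 − 0.48) = 34.531 kPa.
Initial effective stress: σ'_0 = σ_v − u = 74.08 − 34.531 = 39.549 kPa.
Stress increase at mid-clay by the 2:1 spreading method:
Δσ = qB/(B+z) = 150×5.4/(5.4+4) = 86.17 kPa
Final effective stress: σ'_f = σ'_0 + Δσ = 39.549 + 86.17 = 125.72 kPa.
Normally consolidated clay, so the full stress increment lies on the virgin compression line:
S_c = C_c·H/(1+e₀)·log₁₀(σ'_f/σ'_0) = 0.43×2.2/(1+0.65)×log₁₀(125.72/39.549)
    = 0.57333 × 0.50227 = 0.288 m

S_c ≈ 288 mm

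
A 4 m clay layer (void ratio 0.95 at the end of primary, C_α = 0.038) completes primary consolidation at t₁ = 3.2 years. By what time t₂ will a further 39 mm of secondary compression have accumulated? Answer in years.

S_s = C_α·H/(1+e_p)·log₁₀(t₂/t₁) ⇒ log₁₀(t₂/t₁) = S_s·(1+e_p)/(C_α·H).
log₁₀(t₂/t₁) = 0.039 × (1+0.95) / (0.038×4) = 0.5003
t₂ = t₁ × 10^0.5003 = 3.2 × 3.165 = 10.13 years

t₂ ≈ 10.1 years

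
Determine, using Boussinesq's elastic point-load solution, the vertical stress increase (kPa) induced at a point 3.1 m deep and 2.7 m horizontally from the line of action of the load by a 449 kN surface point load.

Boussinesq vertical stress below a point load on an elastic half-space:
Δσ_z = 3P/(2πz²) · [1 + (r/z)²]^(−5/2)
r/z = 2.7/3.1 = 0.87097; [1+(r/z)²]^(−5/2) = 0.24383.
Δσ_z = 3×449/(2π×3.1²) × 0.24383 = 22.308 × 0.24383 = 5.439 kPa

Δσ_z ≈ 5.44 kPa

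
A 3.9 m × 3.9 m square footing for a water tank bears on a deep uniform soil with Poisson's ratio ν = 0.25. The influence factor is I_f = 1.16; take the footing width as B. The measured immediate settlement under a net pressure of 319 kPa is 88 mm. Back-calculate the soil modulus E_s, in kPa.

S_e = q·B·(1−ν²)/E_s · I_f  ⇒  E_s = q·B·(1−ν²)·I_f / S_e.
E_s = 319 × 3.9 × 0.9375 × 1.16 / 0.088 = 15370 kPa

E_s ≈ 15400 kPa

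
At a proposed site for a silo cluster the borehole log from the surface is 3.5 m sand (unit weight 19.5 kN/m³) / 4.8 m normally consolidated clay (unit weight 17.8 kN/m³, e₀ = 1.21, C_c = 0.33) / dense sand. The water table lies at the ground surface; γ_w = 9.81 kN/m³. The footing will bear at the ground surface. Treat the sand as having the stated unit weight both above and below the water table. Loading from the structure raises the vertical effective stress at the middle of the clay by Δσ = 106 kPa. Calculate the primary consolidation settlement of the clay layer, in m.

Mid-depth of clay below the ground surface: z = 3.5 + 4.8/2 = 5.9 m.
Total vertical stress at mid-clay: σ_v = 19.5×3.5 + 17.8×2.4 = 110.97 kPa.
Pore pressure: u = 9.81×(5.9 − 0) = 57.879 kPa.
Initial effective stress: σ'_0 = σ_v − u = 110.97 − 57.879 = 53.091 kPa.
Final effective stress: σ'_f = σ'_0 + Δσ = 53.091 + 106 = 159.09 kPa.
Normally consolidated clay, so the full stress increment lies on the virgin compression line:
S_c = C_c·H/(1+e₀)·log₁₀(σ'_f/σ'_0) = 0.33×4.8/(1+1.21)×log₁₀(159.09/53.091)
    = 0.71674 × 0.47662 = 0.3416 m

S_c ≈ 0.342 m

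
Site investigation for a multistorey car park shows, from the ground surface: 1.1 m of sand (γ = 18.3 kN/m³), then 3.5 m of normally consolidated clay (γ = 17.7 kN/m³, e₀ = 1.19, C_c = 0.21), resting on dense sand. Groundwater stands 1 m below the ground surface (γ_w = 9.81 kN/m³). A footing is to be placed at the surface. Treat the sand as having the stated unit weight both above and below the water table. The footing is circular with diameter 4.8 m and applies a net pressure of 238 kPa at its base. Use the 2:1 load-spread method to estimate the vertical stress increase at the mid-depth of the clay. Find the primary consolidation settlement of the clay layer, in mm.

Mid-depth of clay below the ground surface: z = 1.1 + 3.5/2 = 2.85 m.
Total vertical stress at mid-clay: σ_v = 18.3×1.1 + 17.7×1.75 = 51.105 kPa.
Pore pressure: u = 9.81×(2.85 − 1) = 18.149 kPa.
Initial effective stress: σ'_0 = σ_v − u = 51.105 − 18.149 = 32.956 kPa.
Stress increase at mid-clay by the 2:1 spreading method:
Δσ ≈ qD²/(D+z)² = 238×4.8²/(4.8+2.85)² = 93.699 kPa
Final effective stress: σ'_f = σ'_0 + Δσ = 32.956 + 93.699 = 126.66 kPa.
Normally consolidated clay, so the full stress increment lies on the virgin compression line:
S_c = C_c·H/(1+e₀)·log₁₀(σ'_f/σ'_0) = 0.21×3.5/(1+1.19)×log₁₀(126.66/32.956)
    = 0.33562 × 0.5847 = 0.1962 m

S_c ≈ 196 mm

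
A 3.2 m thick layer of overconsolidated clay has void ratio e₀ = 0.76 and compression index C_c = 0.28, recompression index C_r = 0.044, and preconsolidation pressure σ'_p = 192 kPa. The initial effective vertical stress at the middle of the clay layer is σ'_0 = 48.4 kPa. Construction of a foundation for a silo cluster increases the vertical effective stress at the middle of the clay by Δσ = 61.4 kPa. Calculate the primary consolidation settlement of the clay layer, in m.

Final effective stress: σ'_f = 48.4 + 61.4 = 109.8 kPa.
σ'_f = 109.8 ≤ σ'_p = 192 kPa, so the clay remains overconsolidated and only the recompression index applies:
S_c = C_r·H/(1+e₀)·log₁₀(σ'_f/σ'_0) = 0.044×3.2/1.76×log₁₀(109.8/48.4)
    = 0.080001 × 0.35576 = 0.02846 m

S_c ≈ 0.0285 m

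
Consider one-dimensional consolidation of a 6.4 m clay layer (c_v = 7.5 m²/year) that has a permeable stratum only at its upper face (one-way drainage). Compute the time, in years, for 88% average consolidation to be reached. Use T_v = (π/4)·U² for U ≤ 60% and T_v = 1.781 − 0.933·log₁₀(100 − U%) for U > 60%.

t ≈ 4.23 years

Drainage path length: H_d = H = 6.4 m (single drainage).
U > 60%: T_v = 1.781 − 0.933·log₁₀(100 − 88) = 0.77412.
t = T_v·H_d²/c_v = 0.77412×6.4²/7.5 = 4.228 years.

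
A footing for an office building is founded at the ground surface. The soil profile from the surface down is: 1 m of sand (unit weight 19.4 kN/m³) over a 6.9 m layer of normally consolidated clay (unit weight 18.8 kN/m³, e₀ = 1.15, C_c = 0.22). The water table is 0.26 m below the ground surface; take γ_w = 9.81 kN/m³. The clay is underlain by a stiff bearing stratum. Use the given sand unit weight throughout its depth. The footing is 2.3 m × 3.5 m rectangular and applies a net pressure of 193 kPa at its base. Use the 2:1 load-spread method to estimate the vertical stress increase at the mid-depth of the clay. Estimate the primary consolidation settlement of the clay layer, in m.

Mid-depth of clay below the ground surface: z = 1 + 6.9/2 = 4.45 m.
Total vertical stress at mid-clay: σ_v = 19.4×1 + 18.8×3.45 = 84.26 kPa.
Pore pressure: u = 9.81×(4.45 − 0.26) = 41.104 kPa.
Initial effective stress: σ'_0 = σ_v − u = 84.26 − 41.104 = 43.156 kPa.
Stress increase at mid-clay by the 2:1 spreading method:
Δσ = qBL/((B+z)(L+z)) = 193×2.3×3.5/((2.3+4.45)(3.5+4.45)) = 28.952 kPa
Final effective stress: σ'_f = σ'_0 + Δσ = 43.156 + 28.952 = 72.108 kPa.
Normally consolidated clay, so the full stress increment lies on the virgin compression line:
S_c = C_c·H/(1+e₀)·log₁₀(σ'_f/σ'_0) = 0.22×6.9/(1+1.15)×log₁₀(72.108/43.156)
    = 0.70605 × 0.22294 = 0.1574 m

S_c ≈ 0.157 m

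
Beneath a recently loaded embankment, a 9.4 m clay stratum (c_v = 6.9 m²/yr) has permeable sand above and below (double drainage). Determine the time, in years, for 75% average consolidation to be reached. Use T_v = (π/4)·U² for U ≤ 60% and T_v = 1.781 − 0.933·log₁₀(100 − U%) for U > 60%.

t ≈ 1.53 years

Drainage path length: H_d = H/2 = 4.7 m (double drainage).
U > 60%: T_v = 1.781 − 0.933·log₁₀(100 − 75) = 0.47672.
t = T_v·H_d²/c_v = 0.47672×4.7²/6.9 = 1.526 years.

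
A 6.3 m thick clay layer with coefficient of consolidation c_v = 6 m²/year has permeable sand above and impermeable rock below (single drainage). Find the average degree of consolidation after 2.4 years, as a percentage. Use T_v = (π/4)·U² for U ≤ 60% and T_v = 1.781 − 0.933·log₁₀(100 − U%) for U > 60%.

Drainage path length: H_d = H = 6.3 m (single drainage).
T_v = c_v·t/H_d² = 6×2.4/6.3² = 0.36281.
T_v = 0.36281 corresponds to the U > 60% branch:
U = 1 − 10^((1.781 − T_v)/0.933)/100 = 0.6688

U ≈ 66.9 %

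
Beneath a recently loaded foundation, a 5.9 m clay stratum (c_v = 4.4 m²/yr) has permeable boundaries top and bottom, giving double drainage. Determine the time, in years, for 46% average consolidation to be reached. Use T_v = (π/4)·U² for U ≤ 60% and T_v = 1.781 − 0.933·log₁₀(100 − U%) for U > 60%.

t ≈ 0.329 years

Drainage path length: H_d = H/2 = 2.95 m (double drainage).
U ≤ 60%: T_v = (π/4)·U² = (π/4)×0.46² = 0.16619.
t = T_v·H_d²/c_v = 0.16619×2.95²/4.4 = 0.3287 years.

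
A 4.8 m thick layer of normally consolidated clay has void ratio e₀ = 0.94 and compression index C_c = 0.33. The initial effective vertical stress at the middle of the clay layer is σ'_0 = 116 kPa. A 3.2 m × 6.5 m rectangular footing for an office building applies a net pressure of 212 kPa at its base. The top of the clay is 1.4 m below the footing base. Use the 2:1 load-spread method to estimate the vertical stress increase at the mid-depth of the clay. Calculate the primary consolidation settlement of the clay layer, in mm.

Mid-depth of clay below the footing base: z = 1.4 + 4.8/2 = 3.8 m.
Stress increase at mid-clay by the 2:1 spreading method:
Δσ = qBL/((B+z)(L+z)) = 212×3.2×6.5/((3.2+3.8)(6.5+3.8)) = 61.16 kPa
Final effective stress: σ'_f = σ'_0 + Δσ = 116 + 61.16 = 177.16 kPa.
Normally consolidated clay, so the full stress increment lies on the virgin compression line:
S_c = C_c·H/(1+e₀)·log₁₀(σ'_f/σ'_0) = 0.33×4.8/(1+0.94)×log₁₀(177.16/116)
    = 0.81649 × 0.18391 = 0.1502 m

S_c ≈ 150 mm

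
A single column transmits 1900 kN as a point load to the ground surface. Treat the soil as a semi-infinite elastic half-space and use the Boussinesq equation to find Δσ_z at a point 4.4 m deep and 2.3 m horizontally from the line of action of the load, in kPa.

Δσ_z ≈ 25.6 kPa

Boussinesq vertical stress below a point load on an elastic half-space:
Δσ_z = 3P/(2πz²) · [1 + (r/z)²]^(−5/2)
r/z = 2.3/4.4 = 0.52273; [1+(r/z)²]^(−5/2) = 0.54666.
Δσ_z = 3×1900/(2π×4.4²) × 0.54666 = 46.859 × 0.54666 = 25.62 kPa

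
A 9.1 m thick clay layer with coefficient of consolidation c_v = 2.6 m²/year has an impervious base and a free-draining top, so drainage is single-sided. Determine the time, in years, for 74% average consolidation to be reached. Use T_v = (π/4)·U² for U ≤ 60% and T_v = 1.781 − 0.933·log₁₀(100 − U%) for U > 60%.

Drainage path length: H_d = H = 9.1 m (single drainage).
U > 60%: T_v = 1.781 − 0.933·log₁₀(100 − 74) = 0.46083.
t = T_v·H_d²/c_v = 0.46083×9.1²/2.6 = 14.68 years.

t ≈ 14.7 years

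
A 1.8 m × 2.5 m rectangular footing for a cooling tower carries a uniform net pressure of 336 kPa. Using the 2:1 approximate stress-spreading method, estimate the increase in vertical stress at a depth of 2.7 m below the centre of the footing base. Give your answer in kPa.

By the 2:1 method the load spreads at 1 horizontal : 2 vertical, so at depth z the loaded area has grown by z in each plan dimension:
Δσ = qBL/((B+z)(L+z)) = 336×1.8×2.5/((1.8+2.7)(2.5+2.7)) = 64.615 kPa

Δσ_z ≈ 64.6 kPa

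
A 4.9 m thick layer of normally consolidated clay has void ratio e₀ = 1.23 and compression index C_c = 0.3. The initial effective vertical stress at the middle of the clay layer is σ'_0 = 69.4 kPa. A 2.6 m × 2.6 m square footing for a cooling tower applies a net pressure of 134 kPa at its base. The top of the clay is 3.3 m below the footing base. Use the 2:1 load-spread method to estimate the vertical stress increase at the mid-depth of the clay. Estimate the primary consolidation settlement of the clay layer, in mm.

Mid-depth of clay below the footing base: z = 3.3 + 4.9/2 = 5.75 m.
Stress increase at mid-clay by the 2:1 spreading method:
Δσ = qBL/((B+z)(L+z)) = 134×2.6×2.6/((2.6+5.75)(2.6+5.75)) = 12.992 kPa
Final effective stress: σ'_f = σ'_0 + Δσ = 69.4 + 12.992 = 82.392 kPa.
Normally consolidated clay, so the full stress increment lies on the virgin compression line:
S_c = C_c·H/(1+e₀)·log₁₀(σ'_f/σ'_0) = 0.3×4.9/(1+1.23)×log₁₀(82.392/69.4)
    = 0.65919 × 0.074526 = 0.04913 m

S_c ≈ 49.1 mm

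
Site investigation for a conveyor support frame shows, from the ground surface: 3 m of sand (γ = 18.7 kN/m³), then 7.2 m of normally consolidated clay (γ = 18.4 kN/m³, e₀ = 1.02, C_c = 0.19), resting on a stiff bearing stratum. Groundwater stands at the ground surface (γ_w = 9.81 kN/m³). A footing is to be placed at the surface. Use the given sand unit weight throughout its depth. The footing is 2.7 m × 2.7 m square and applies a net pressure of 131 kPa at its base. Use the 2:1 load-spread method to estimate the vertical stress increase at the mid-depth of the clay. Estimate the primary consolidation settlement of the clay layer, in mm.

S_c ≈ 51.6 mm

Mid-depth of clay below the ground surface: z = 3 + 7.2/2 = 6.6 m.
Total vertical stress at mid-clay: σ_v = 18.7×3 + 18.4×3.6 = 122.34 kPa.
Pore pressure: u = 9.81×(6.6 − 0) = 64.746 kPa.
Initial effective stress: σ'_0 = σ_v − u = 122.34 − 64.746 = 57.594 kPa.
Stress increase at mid-clay by the 2:1 spreading method:
Δσ = qBL/((B+z)(L+z)) = 131×2.7×2.7/((2.7+6.6)(2.7+6.6)) = 11.042 kPa
Final effective stress: σ'_f = σ'_0 + Δσ = 57.594 + 11.042 = 68.636 kPa.
Normally consolidated clay, so the full stress increment lies on the virgin compression line:
S_c = C_c·H/(1+e₀)·log₁₀(σ'_f/σ'_0) = 0.19×7.2/(1+1.02)×log₁₀(68.636/57.594)
    = 0.67723 × 0.076175 = 0.05159 m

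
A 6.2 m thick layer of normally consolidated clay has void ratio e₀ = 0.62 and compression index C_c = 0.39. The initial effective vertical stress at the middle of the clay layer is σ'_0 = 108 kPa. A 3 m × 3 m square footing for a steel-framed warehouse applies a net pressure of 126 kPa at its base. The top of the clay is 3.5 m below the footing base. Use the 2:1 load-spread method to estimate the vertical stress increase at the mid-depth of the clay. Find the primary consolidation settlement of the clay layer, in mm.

Mid-depth of clay below the footing base: z = 3.5 + 6.2/2 = 6.6 m.
Stress increase at mid-clay by the 2:1 spreading method:
Δσ = qBL/((B+z)(L+z)) = 126×3×3/((3+6.6)(3+6.6)) = 12.305 kPa
Final effective stress: σ'_f = σ'_0 + Δσ = 108 + 12.305 = 120.31 kPa.
Normally consolidated clay, so the full stress increment lies on the virgin compression line:
S_c = C_c·H/(1+e₀)·log₁₀(σ'_f/σ'_0) = 0.39×6.2/(1+0.62)×log₁₀(120.31/108)
    = 1.4926 × 0.046878 = 0.06997 m

S_c ≈ 70 mm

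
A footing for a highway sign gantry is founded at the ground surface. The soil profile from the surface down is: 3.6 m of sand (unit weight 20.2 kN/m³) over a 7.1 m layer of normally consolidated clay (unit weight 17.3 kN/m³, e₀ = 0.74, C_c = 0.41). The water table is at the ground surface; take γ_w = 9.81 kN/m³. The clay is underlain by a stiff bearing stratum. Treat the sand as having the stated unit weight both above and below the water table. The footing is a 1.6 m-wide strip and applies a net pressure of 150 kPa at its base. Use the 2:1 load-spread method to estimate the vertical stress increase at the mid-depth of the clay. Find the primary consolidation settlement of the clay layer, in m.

S_c ≈ 0.259 m

Mid-depth of clay below the ground surface: z = 3.6 + 7.1/2 = 7.15 m.
Total vertical stress at mid-clay: σ_v = 20.2×3.6 + 17.3×3.55 = 134.13 kPa.
Pore pressure: u = 9.81×(7.15 − 0) = 70.142 kPa.
Initial effective stress: σ'_0 = σ_v − u = 134.13 − 70.142 = 63.988 kPa.
Stress increase at mid-clay by the 2:1 spreading method:
Δσ = qB/(B+z) = 150×1.6/(1.6+7.15) = 27.429 kPa
Final effective stress: σ'_f = σ'_0 + Δσ = 63.988 + 27.429 = 91.417 kPa.
Normally consolidated clay, so the full stress increment lies on the virgin compression line:
S_c = C_c·H/(1+e₀)·log₁₀(σ'_f/σ'_0) = 0.41×7.1/(1+0.74)×log₁₀(91.417/63.988)
    = 1.673 × 0.15493 = 0.2592 m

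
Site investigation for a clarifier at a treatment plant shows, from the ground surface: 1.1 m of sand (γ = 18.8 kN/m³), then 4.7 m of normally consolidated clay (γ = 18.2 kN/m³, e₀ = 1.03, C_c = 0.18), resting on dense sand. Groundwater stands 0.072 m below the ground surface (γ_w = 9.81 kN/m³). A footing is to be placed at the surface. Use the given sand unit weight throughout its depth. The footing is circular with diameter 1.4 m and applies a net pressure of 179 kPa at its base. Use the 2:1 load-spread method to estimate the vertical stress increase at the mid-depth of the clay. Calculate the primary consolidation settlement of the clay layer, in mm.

S_c ≈ 72.4 mm

Mid-depth of clay below the ground surface: z = 1.1 + 4.7/2 = 3.45 m.
Total vertical stress at mid-clay: σ_v = 18.8×1.1 + 18.2×2.35 = 63.45 kPa.
Pore pressure: u = 9.81×(3.45 − 0.072) = 33.138 kPa.
Initial effective stress: σ'_0 = σ_v − u = 63.45 − 33.138 = 30.312 kPa.
Stress increase at mid-clay by the 2:1 spreading method:
Δσ ≈ qD²/(D+z)² = 179×1.4²/(1.4+3.45)² = 14.915 kPa
Final effective stress: σ'_f = σ'_0 + Δσ = 30.312 + 14.915 = 45.227 kPa.
Normally consolidated clay, so the full stress increment lies on the virgin compression line:
S_c = C_c·H/(1+e₀)·log₁₀(σ'_f/σ'_0) = 0.18×4.7/(1+1.03)×log₁₀(45.227/30.312)
    = 0.41675 × 0.17378 = 0.07242 m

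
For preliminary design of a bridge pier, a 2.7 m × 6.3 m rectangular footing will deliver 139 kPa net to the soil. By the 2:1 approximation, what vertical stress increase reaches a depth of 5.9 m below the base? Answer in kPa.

By the 2:1 method the load spreads at 1 horizontal : 2 vertical, so at depth z the loaded area has grown by z in each plan dimension:
Δσ = qBL/((B+z)(L+z)) = 139×2.7×6.3/((2.7+5.9)(6.3+5.9)) = 22.535 kPa

Δσ_z ≈ 22.5 kPa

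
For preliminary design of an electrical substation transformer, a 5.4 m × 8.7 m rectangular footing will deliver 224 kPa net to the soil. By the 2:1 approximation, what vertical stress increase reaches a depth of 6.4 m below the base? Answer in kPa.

By the 2:1 method the load spreads at 1 horizontal : 2 vertical, so at depth z the loaded area has grown by z in each plan dimension:
Δσ = qBL/((B+z)(L+z)) = 224×5.4×8.7/((5.4+6.4)(8.7+6.4)) = 59.061 kPa

Δσ_z ≈ 59.1 kPa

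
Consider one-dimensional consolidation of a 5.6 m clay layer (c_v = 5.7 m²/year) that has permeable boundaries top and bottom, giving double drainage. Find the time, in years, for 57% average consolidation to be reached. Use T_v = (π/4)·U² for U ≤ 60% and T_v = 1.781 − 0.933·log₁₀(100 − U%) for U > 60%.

Drainage path length: H_d = H/2 = 2.8 m (double drainage).
U ≤ 60%: T_v = (π/4)·U² = (π/4)×0.57² = 0.25518.
t = T_v·H_d²/c_v = 0.25518×2.8²/5.7 = 0.351 years.

t ≈ 0.351 years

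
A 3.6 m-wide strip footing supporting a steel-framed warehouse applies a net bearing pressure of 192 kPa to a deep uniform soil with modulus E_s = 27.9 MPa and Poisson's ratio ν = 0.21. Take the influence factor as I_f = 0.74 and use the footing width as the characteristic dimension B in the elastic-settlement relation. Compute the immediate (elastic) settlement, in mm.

S_e ≈ 17.5 mm

Immediate (elastic) settlement: S_e = q·B·(1−ν²)/E_s · I_f.
E_s = 27.9 MPa = 27900 kPa.
S_e = 192 × 3.6 × (1 − 0.21²) / 27900 × 0.74
    = 192 × 3.6 × 0.9559 / 27900 × 0.74
    = 0.01752 m = 17.52 mm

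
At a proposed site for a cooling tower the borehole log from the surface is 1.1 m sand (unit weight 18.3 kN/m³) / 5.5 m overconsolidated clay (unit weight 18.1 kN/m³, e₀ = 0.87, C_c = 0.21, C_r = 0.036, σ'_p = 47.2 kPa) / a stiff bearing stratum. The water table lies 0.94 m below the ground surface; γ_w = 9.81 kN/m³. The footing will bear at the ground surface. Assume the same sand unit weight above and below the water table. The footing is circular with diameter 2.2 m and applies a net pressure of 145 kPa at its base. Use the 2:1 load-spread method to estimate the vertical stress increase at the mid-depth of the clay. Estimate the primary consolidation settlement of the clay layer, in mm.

S_c ≈ 72.8 mm

Mid-depth of clay below the ground surface: z = 1.1 + 5.5/2 = 3.85 m.
Total vertical stress at mid-clay: σ_v = 18.3×1.1 + 18.1×2.75 = 69.905 kPa.
Pore pressure: u = 9.81×(3.85 − 0.94) = 28.547 kPa.
Initial effective stress: σ'_0 = σ_v − u = 69.905 − 28.547 = 41.358 kPa.
Stress increase at mid-clay by the 2:1 spreading method:
Δσ ≈ qD²/(D+z)² = 145×2.2²/(2.2+3.85)² = 19.174 kPa
Final effective stress: σ'_f = 41.358 + 19.174 = 60.532 kPa.
σ'_f = 60.532 > σ'_p = 47.2 kPa, so the stress path crosses the preconsolidation pressure — recompression up to σ'_p, then virgin compression beyond:
S_c = H/(1+e₀)·[C_r·log₁₀(σ'_p/σ'_0) + C_c·log₁₀(σ'_f/σ'_p)]
    = 5.5/1.87 × [0.036×log₁₀(47.2/41.358) + 0.21×log₁₀(60.532/47.2)]
    = 2.9412 × [0.0020658 + 0.022689] = 0.07281 m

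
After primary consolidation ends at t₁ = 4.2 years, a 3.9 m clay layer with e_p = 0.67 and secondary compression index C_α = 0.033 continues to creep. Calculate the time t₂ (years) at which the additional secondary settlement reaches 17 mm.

t₂ ≈ 6.98 years

S_s = C_α·H/(1+e_p)·log₁₀(t₂/t₁) ⇒ log₁₀(t₂/t₁) = S_s·(1+e_p)/(C_α·H).
log₁₀(t₂/t₁) = 0.017 × (1+0.67) / (0.033×3.9) = 0.2206
t₂ = t₁ × 10^0.2206 = 4.2 × 1.662 = 6.98 years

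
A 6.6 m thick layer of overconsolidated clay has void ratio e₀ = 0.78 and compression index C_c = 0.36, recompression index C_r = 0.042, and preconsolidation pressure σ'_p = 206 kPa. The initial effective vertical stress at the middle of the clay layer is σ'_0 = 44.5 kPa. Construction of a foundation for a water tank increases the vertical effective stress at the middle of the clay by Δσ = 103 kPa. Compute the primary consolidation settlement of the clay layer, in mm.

S_c ≈ 81 mm

Final effective stress: σ'_f = 44.5 + 103 = 147.5 kPa.
σ'_f = 147.5 ≤ σ'_p = 206 kPa, so the clay remains overconsolidated and only the recompression index applies:
S_c = C_r·H/(1+e₀)·log₁₀(σ'_f/σ'_0) = 0.042×6.6/1.78×log₁₀(147.5/44.5)
    = 0.15573 × 0.52043 = 0.08105 m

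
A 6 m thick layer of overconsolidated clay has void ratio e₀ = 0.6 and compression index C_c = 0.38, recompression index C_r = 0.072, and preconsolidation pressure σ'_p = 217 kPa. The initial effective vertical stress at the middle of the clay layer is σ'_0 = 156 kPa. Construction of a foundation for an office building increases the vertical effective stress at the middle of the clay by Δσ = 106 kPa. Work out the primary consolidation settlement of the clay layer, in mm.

S_c ≈ 155 mm

Final effective stress: σ'_f = 156 + 106 = 262 kPa.
σ'_f = 262 > σ'_p = 217 kPa, so the stress path crosses the preconsolidation pressure — recompression up to σ'_p, then virgin compression beyond:
S_c = H/(1+e₀)·[C_r·log₁₀(σ'_p/σ'_0) + C_c·log₁₀(σ'_f/σ'_p)]
    = 6/1.6 × [0.072×log₁₀(217/156) + 0.38×log₁₀(262/217)]
    = 3.75 × [0.01032 + 0.0311] = 0.1553 m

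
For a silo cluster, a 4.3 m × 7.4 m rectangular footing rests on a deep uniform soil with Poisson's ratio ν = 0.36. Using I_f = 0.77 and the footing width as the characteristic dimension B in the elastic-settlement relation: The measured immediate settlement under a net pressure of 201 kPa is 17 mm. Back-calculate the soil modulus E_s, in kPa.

S_e = q·B·(1−ν²)/E_s · I_f  ⇒  E_s = q·B·(1−ν²)·I_f / S_e.
E_s = 201 × 4.3 × 0.8704 × 0.77 / 0.017 = 34070 kPa

E_s ≈ 34100 kPa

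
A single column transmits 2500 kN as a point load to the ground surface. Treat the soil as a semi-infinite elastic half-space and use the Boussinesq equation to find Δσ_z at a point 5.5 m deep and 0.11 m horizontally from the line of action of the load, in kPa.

Boussinesq vertical stress below a point load on an elastic half-space:
Δσ_z = 3P/(2πz²) · [1 + (r/z)²]^(−5/2)
r/z = 0.11/5.5 = 0.02; [1+(r/z)²]^(−5/2) = 0.999.
Δσ_z = 3×2500/(2π×5.5²) × 0.999 = 39.46 × 0.999 = 39.42 kPa

Δσ_z ≈ 39.4 kPa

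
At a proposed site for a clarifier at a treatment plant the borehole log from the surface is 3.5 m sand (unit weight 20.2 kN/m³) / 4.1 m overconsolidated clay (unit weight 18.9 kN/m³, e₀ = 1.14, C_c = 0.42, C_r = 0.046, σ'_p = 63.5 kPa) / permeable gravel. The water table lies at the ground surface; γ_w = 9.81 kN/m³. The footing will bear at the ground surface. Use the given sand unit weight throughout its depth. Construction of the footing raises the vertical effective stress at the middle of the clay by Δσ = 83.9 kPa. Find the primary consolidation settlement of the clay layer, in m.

S_c ≈ 0.279 m

Mid-depth of clay below the ground surface: z = 3.5 + 4.1/2 = 5.55 m.
Total vertical stress at mid-clay: σ_v = 20.2×3.5 + 18.9×2.05 = 109.44 kPa.
Pore pressure: u = 9.81×(5.55 − 0) = 54.446 kPa.
Initial effective stress: σ'_0 = σ_v − u = 109.44 − 54.446 = 54.994 kPa.
Final effective stress: σ'_f = 54.994 + 83.9 = 138.89 kPa.
σ'_f = 138.89 > σ'_p = 63.5 kPa, so the stress path crosses the preconsolidation pressure — recompression up to σ'_p, then virgin compression beyond:
S_c = H/(1+e₀)·[C_r·log₁₀(σ'_p/σ'_0) + C_c·log₁₀(σ'_f/σ'_p)]
    = 4.1/2.14 × [0.046×log₁₀(63.5/54.994) + 0.42×log₁₀(138.89/63.5)]
    = 1.9159 × [0.0028731 + 0.14276] = 0.279 m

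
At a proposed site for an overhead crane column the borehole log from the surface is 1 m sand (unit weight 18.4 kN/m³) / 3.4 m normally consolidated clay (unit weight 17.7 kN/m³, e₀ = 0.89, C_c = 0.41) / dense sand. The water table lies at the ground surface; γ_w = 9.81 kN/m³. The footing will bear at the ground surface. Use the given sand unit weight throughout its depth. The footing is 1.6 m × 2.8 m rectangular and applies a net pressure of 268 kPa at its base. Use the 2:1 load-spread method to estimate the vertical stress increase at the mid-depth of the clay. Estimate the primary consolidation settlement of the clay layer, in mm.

Mid-depth of clay below the ground surface: z = 1 + 3.4/2 = 2.7 m.
Total vertical stress at mid-clay: σ_v = 18.4×1 + 17.7×1.7 = 48.49 kPa.
Pore pressure: u = 9.81×(2.7 − 0) = 26.487 kPa.
Initial effective stress: σ'_0 = σ_v − u = 48.49 − 26.487 = 22.003 kPa.
Stress increase at mid-clay by the 2:1 spreading method:
Δσ = qBL/((B+z)(L+z)) = 268×1.6×2.8/((1.6+2.7)(2.8+2.7)) = 50.767 kPa
Final effective stress: σ'_f = σ'_0 + Δσ = 22.003 + 50.767 = 72.77 kPa.
Normally consolidated clay, so the full stress increment lies on the virgin compression line:
S_c = C_c·H/(1+e₀)·log₁₀(σ'_f/σ'_0) = 0.41×3.4/(1+0.89)×log₁₀(72.77/22.003)
    = 0.73757 × 0.51947 = 0.3831 m

S_c ≈ 383 mm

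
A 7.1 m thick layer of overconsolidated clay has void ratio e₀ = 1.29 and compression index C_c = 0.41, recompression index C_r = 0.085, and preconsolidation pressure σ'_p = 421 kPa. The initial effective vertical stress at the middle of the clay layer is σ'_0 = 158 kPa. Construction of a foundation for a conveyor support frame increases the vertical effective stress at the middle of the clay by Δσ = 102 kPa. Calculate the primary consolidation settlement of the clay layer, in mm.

S_c ≈ 57 mm

Final effective stress: σ'_f = 158 + 102 = 260 kPa.
σ'_f = 260 ≤ σ'_p = 421 kPa, so the clay remains overconsolidated and only the recompression index applies:
S_c = C_r·H/(1+e₀)·log₁₀(σ'_f/σ'_0) = 0.085×7.1/2.29×log₁₀(260/158)
    = 0.26353 × 0.21632 = 0.05701 m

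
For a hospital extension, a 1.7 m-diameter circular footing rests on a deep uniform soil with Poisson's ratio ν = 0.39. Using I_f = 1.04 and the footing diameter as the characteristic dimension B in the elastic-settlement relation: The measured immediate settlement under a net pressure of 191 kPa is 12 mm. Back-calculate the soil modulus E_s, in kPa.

S_e = q·B·(1−ν²)/E_s · I_f  ⇒  E_s = q·B·(1−ν²)·I_f / S_e.
E_s = 191 × 1.7 × 0.8479 × 1.04 / 0.012 = 23860 kPa

E_s ≈ 23900 kPa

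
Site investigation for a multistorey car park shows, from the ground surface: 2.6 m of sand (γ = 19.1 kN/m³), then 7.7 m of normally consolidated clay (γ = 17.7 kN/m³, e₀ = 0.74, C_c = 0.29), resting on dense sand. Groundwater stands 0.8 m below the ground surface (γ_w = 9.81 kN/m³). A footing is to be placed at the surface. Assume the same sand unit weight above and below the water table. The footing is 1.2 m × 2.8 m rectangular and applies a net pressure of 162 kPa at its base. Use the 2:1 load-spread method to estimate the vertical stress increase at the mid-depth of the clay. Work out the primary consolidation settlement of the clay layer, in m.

Mid-depth of clay below the ground surface: z = 2.6 + 7.7/2 = 6.45 m.
Total vertical stress at mid-clay: σ_v = 19.1×2.6 + 17.7×3.85 = 117.81 kPa.
Pore pressure: u = 9.81×(6.45 − 0.8) = 55.427 kPa.
Initial effective stress: σ'_0 = σ_v − u = 117.81 − 55.427 = 62.383 kPa.
Stress increase at mid-clay by the 2:1 spreading method:
Δσ = qBL/((B+z)(L+z)) = 162×1.2×2.8/((1.2+6.45)(2.8+6.45)) = 7.6922 kPa
Final effective stress: σ'_f = σ'_0 + Δσ = 62.383 + 7.6922 = 70.075 kPa.
Normally consolidated clay, so the full stress increment lies on the virgin compression line:
S_c = C_c·H/(1+e₀)·log₁₀(σ'_f/σ'_0) = 0.29×7.7/(1+0.74)×log₁₀(70.075/62.383)
    = 1.2833 × 0.050497 = 0.0648 m

S_c ≈ 0.0648 m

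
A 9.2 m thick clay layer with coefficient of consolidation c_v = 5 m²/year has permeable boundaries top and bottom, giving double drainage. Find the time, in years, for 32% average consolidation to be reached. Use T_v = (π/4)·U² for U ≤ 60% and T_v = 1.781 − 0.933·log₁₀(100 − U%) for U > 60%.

Drainage path length: H_d = H/2 = 4.6 m (double drainage).
U ≤ 60%: T_v = (π/4)·U² = (π/4)×0.32² = 0.080425.
t = T_v·H_d²/c_v = 0.080425×4.6²/5 = 0.3404 years.

t ≈ 0.34 years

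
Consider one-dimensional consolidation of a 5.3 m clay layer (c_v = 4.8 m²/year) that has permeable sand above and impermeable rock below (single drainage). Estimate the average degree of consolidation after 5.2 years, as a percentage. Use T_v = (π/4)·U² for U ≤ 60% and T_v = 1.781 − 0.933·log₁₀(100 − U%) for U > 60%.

U ≈ 91 %

Drainage path length: H_d = H = 5.3 m (single drainage).
T_v = c_v·t/H_d² = 4.8×5.2/5.3² = 0.88857.
T_v = 0.88857 corresponds to the U > 60% branch:
U = 1 − 10^((1.781 − T_v)/0.933)/100 = 0.9095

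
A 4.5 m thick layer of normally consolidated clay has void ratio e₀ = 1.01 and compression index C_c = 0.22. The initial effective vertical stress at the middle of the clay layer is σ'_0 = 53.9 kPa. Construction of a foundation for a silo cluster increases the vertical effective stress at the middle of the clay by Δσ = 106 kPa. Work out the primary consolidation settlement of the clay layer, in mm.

Final effective stress: σ'_f = σ'_0 + Δσ = 53.9 + 106 = 159.9 kPa.
Normally consolidated clay, so the full stress increment lies on the virgin compression line:
S_c = C_c·H/(1+e₀)·log₁₀(σ'_f/σ'_0) = 0.22×4.5/(1+1.01)×log₁₀(159.9/53.9)
    = 0.49254 × 0.47226 = 0.2326 m

S_c ≈ 233 mm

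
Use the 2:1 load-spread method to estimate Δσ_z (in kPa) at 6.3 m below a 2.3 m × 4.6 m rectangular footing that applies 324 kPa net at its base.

Δσ_z ≈ 36.6 kPa

By the 2:1 method the load spreads at 1 horizontal : 2 vertical, so at depth z the loaded area has grown by z in each plan dimension:
Δσ = qBL/((B+z)(L+z)) = 324×2.3×4.6/((2.3+6.3)(4.6+6.3)) = 36.568 kPa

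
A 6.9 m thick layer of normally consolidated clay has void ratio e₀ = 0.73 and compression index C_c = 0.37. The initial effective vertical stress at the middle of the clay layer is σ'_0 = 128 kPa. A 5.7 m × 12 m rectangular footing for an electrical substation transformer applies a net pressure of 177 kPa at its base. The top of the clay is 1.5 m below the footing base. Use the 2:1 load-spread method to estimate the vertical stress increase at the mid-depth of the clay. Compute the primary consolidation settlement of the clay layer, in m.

S_c ≈ 0.27 m

Mid-depth of clay below the footing base: z = 1.5 + 6.9/2 = 4.95 m.
Stress increase at mid-clay by the 2:1 spreading method:
Δσ = qBL/((B+z)(L+z)) = 177×5.7×12/((5.7+4.95)(12+4.95)) = 67.067 kPa
Final effective stress: σ'_f = σ'_0 + Δσ = 128 + 67.067 = 195.07 kPa.
Normally consolidated clay, so the full stress increment lies on the virgin compression line:
S_c = C_c·H/(1+e₀)·log₁₀(σ'_f/σ'_0) = 0.37×6.9/(1+0.73)×log₁₀(195.07/128)
    = 1.4757 × 0.18298 = 0.27 m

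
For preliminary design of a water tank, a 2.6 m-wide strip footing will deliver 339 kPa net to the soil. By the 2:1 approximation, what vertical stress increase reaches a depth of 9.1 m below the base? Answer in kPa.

By the 2:1 method the load spreads at 1 horizontal : 2 vertical, so at depth z the loaded area has grown by z in each plan dimension:
Δσ = qB/(B+z) = 339×2.6/(2.6+9.1) = 75.333 kPa

Δσ_z ≈ 75.3 kPa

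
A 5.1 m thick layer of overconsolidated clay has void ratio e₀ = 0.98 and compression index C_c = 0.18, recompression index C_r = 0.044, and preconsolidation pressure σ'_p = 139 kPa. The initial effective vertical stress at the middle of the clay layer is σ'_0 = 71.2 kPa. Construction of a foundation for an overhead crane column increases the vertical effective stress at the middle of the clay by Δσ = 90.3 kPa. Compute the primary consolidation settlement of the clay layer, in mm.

S_c ≈ 63.1 mm

Final effective stress: σ'_f = 71.2 + 90.3 = 161.5 kPa.
σ'_f = 161.5 > σ'_p = 139 kPa, so the stress path crosses the preconsolidation pressure — recompression up to σ'_p, then virgin compression beyond:
S_c = H/(1+e₀)·[C_r·log₁₀(σ'_p/σ'_0) + C_c·log₁₀(σ'_f/σ'_p)]
    = 5.1/1.98 × [0.044×log₁₀(139/71.2) + 0.18×log₁₀(161.5/139)]
    = 2.5758 × [0.012784 + 0.011728] = 0.06314 m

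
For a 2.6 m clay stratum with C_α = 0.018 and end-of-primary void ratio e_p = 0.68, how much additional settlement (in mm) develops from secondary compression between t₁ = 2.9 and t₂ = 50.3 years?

Secondary compression: S_s = C_α·H/(1+e_p)·log₁₀(t₂/t₁)
S_s = 0.018×2.6/(1+0.68)×log₁₀(50.3/2.9)
    = 0.02786 × 1.239 = 0.03452 m

S_s ≈ 34.5 mm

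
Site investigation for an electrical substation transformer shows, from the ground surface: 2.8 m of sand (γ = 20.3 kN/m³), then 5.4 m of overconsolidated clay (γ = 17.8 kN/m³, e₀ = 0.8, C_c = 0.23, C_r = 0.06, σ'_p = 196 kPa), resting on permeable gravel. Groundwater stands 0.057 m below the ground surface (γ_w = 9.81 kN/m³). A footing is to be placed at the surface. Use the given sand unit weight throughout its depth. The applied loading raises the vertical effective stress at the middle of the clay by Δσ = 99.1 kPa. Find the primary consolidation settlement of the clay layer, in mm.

Mid-depth of clay below the ground surface: z = 2.8 + 5.4/2 = 5.5 m.
Total vertical stress at mid-clay: σ_v = 20.3×2.8 + 17.8×2.7 = 104.9 kPa.
Pore pressure: u = 9.81×(5.5 − 0.057) = 53.396 kPa.
Initial effective stress: σ'_0 = σ_v − u = 104.9 − 53.396 = 51.504 kPa.
Final effective stress: σ'_f = 51.504 + 99.1 = 150.6 kPa.
σ'_f = 150.6 ≤ σ'_p = 196 kPa, so the clay remains overconsolidated and only the recompression index applies:
S_c = C_r·H/(1+e₀)·log₁₀(σ'_f/σ'_0) = 0.06×5.4/1.8×log₁₀(150.6/51.504)
    = 0.18 × 0.46598 = 0.08388 m

S_c ≈ 83.9 mm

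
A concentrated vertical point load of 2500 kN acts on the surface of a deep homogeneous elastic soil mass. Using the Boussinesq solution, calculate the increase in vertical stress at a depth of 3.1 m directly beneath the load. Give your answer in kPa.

Δσ_z ≈ 124 kPa

Boussinesq vertical stress below a point load on an elastic half-space:
Δσ_z = 3P/(2πz²) · [1 + (r/z)²]^(−5/2)
r/z = 0/3.1 = 0; [1+(r/z)²]^(−5/2) = 1.
Δσ_z = 3×2500/(2π×3.1²) × 1 = 124.21 × 1 = 124.2 kPa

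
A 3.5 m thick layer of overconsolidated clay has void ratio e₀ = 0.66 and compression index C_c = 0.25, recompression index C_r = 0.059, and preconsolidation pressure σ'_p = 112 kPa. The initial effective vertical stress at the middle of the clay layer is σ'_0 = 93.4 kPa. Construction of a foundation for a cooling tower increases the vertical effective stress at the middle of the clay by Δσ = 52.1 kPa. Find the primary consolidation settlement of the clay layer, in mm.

S_c ≈ 69.7 mm

Final effective stress: σ'_f = 93.4 + 52.1 = 145.5 kPa.
σ'_f = 145.5 > σ'_p = 112 kPa, so the stress path crosses the preconsolidation pressure — recompression up to σ'_p, then virgin compression beyond:
S_c = H/(1+e₀)·[C_r·log₁₀(σ'_p/σ'_0) + C_c·log₁₀(σ'_f/σ'_p)]
    = 3.5/1.66 × [0.059×log₁₀(112/93.4) + 0.25×log₁₀(145.5/112)]
    = 2.1084 × [0.0046534 + 0.028411] = 0.06971 m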